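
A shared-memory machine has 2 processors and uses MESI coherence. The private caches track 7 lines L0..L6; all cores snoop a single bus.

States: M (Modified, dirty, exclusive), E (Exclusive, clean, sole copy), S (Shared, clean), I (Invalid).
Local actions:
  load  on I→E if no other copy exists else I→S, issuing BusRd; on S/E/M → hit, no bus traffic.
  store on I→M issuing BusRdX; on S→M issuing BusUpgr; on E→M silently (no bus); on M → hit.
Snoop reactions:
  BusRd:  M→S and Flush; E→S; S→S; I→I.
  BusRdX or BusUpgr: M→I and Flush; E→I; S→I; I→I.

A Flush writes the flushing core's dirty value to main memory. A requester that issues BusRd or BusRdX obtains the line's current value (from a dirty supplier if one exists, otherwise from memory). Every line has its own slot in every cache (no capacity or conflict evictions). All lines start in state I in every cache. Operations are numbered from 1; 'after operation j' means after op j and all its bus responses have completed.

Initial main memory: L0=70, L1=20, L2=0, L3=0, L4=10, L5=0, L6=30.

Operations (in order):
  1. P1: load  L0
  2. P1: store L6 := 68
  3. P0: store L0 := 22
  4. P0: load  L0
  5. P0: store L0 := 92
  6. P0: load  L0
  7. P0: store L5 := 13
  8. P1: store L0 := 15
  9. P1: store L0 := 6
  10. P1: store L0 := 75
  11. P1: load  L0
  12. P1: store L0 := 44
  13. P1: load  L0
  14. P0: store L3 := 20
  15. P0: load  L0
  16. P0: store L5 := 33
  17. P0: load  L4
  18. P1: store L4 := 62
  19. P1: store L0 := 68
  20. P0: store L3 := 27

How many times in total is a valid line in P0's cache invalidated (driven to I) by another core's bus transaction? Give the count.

invalidations = 3

step 1: P1: load  L0  ⟶  IE  (L0)  txn=BusRd  M[L0]=70
step 2: P1: store L6 := 68  ⟶  IM  (L6)  txn=BusRdX  M[L6]=30
step 3: P0: store L0 := 22  ⟶  MI  (L0)  txn=BusRdX  M[L0]=70
step 4: P0: load  L0  ⟶  MI  (L0)  txn=∅  M[L0]=70
step 5: P0: store L0 := 92  ⟶  MI  (L0)  txn=∅  M[L0]=70
step 6: P0: load  L0  ⟶  MI  (L0)  txn=∅  M[L0]=70
step 7: P0: store L5 := 13  ⟶  MI  (L5)  txn=BusRdX  M[L5]=0
step 8: P1: store L0 := 15  ⟶  IM  (L0)  txn=BusRdX+Flush  M[L0]=92
step 9: P1: store L0 := 6  ⟶  IM  (L0)  txn=∅  M[L0]=92
step 10: P1: store L0 := 75  ⟶  IM  (L0)  txn=∅  M[L0]=92
step 11: P1: load  L0  ⟶  IM  (L0)  txn=∅  M[L0]=92
step 12: P1: store L0 := 44  ⟶  IM  (L0)  txn=∅  M[L0]=92
step 13: P1: load  L0  ⟶  IM  (L0)  txn=∅  M[L0]=92
step 14: P0: store L3 := 20  ⟶  MI  (L3)  txn=BusRdX  M[L3]=0
step 15: P0: load  L0  ⟶  SS  (L0)  txn=BusRd+Flush  M[L0]=44
step 16: P0: store L5 := 33  ⟶  MI  (L5)  txn=∅  M[L5]=0
step 17: P0: load  L4  ⟶  EI  (L4)  txn=BusRd  M[L4]=10
step 18: P1: store L4 := 62  ⟶  IM  (L4)  txn=BusRdX  M[L4]=10
step 19: P1: store L0 := 68  ⟶  IM  (L0)  txn=BusUpgr  M[L0]=44
step 20: P0: store L3 := 27  ⟶  MI  (L3)  txn=∅  M[L3]=0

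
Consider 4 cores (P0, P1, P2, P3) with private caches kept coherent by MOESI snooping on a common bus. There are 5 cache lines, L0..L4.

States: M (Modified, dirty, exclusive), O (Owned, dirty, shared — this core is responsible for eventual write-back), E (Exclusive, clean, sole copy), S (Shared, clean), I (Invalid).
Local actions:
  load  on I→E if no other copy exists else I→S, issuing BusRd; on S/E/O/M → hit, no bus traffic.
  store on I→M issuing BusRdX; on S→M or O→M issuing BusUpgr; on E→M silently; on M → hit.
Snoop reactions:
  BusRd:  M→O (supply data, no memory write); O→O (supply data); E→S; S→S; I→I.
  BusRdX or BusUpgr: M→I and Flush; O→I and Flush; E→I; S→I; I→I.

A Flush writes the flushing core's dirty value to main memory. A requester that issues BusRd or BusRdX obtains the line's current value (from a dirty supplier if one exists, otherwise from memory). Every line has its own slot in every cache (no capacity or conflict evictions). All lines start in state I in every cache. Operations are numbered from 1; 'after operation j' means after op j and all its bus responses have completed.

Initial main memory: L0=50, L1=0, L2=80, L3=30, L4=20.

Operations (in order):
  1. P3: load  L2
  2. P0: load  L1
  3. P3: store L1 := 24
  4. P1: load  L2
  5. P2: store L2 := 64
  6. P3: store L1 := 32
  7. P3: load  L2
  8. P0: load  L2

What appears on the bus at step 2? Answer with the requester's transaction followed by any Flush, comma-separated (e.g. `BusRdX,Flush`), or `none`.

[1] P3: load  L2 | P0:I, P1:I, P2:I, P3:E(80) | bus: BusRd
[2] P0: load  L1 | P0:E(0), P1:I, P2:I, P3:I | bus: BusRd
[3] P3: store L1 := 24 | P0:I, P1:I, P2:I, P3:M(24) | bus: BusRdX
[4] P1: load  L2 | P0:I, P1:S(80), P2:I, P3:S(80) | bus: BusRd
[5] P2: store L2 := 64 | P0:I, P1:I, P2:M(64), P3:I | bus: BusRdX
[6] P3: store L1 := 32 | P0:I, P1:I, P2:I, P3:M(32) | bus: none
[7] P3: load  L2 | P0:I, P1:I, P2:O(64), P3:S(64) | bus: BusRd
[8] P0: load  L2 | P0:S(64), P1:I, P2:O(64), P3:S(64) | bus: BusRd

bus = BusRd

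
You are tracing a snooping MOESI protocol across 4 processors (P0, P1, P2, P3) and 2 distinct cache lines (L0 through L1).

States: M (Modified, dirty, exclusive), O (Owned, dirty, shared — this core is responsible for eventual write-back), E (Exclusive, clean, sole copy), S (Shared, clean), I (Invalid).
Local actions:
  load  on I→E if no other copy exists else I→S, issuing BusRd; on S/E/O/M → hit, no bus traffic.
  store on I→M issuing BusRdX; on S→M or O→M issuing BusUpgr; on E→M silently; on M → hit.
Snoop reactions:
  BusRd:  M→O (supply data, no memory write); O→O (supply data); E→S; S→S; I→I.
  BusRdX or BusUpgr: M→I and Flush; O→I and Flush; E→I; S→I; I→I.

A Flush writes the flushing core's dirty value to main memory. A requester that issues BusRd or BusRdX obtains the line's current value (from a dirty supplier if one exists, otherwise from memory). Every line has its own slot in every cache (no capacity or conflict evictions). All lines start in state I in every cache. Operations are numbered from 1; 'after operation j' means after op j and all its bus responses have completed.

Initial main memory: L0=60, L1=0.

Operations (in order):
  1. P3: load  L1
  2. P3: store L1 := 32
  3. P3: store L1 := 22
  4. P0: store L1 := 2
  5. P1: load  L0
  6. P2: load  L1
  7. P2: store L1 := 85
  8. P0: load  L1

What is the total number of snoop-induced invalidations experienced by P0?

invalidations = 1

step 1: P3: load  L1  ⟶  IIIE  (L1)  txn=BusRd  M[L1]=0
step 2: P3: store L1 := 32  ⟶  IIIM  (L1)  txn=∅  M[L1]=0
step 3: P3: store L1 := 22  ⟶  IIIM  (L1)  txn=∅  M[L1]=0
step 4: P0: store L1 := 2  ⟶  MIII  (L1)  txn=BusRdX+Flush  M[L1]=22
step 5: P1: load  L0  ⟶  IEII  (L0)  txn=BusRd  M[L0]=60
step 6: P2: load  L1  ⟶  OISI  (L1)  txn=BusRd  M[L1]=22
step 7: P2: store L1 := 85  ⟶  IIMI  (L1)  txn=BusUpgr+Flush  M[L1]=2
step 8: P0: load  L1  ⟶  SIOI  (L1)  txn=BusRd  M[L1]=2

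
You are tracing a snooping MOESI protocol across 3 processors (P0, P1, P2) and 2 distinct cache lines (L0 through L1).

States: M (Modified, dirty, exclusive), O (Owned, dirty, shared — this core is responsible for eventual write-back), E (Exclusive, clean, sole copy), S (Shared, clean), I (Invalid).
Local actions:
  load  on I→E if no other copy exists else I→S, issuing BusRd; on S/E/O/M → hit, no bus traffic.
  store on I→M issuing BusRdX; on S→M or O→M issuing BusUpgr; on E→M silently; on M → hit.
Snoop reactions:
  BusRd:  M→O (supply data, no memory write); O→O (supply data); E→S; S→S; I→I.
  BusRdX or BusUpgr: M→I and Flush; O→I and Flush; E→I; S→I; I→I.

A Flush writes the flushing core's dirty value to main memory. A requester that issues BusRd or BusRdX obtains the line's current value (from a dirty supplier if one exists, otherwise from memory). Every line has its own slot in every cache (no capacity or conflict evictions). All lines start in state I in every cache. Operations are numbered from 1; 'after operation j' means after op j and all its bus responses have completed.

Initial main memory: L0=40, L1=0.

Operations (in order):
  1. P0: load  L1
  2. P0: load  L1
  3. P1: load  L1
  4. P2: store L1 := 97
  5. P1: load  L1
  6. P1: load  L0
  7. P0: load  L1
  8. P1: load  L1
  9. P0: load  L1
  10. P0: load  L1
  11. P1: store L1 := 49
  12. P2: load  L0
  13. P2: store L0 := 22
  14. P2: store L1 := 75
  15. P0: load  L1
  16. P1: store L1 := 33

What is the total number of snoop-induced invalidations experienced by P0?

invalidations = 3

  op1 P0: load  L1 → E/I/I on L1; bus BusRd; mem=0
  op2 P0: load  L1 → E/I/I on L1; bus (none); mem=0
  op3 P1: load  L1 → S/S/I on L1; bus BusRd; mem=0
  op4 P2: store L1 := 97 → I/I/M on L1; bus BusRdX; mem=0
  op5 P1: load  L1 → I/S/O on L1; bus BusRd; mem=0
  op6 P1: load  L0 → I/E/I on L0; bus BusRd; mem=40
  op7 P0: load  L1 → S/S/O on L1; bus BusRd; mem=0
  op8 P1: load  L1 → S/S/O on L1; bus (none); mem=0
  op9 P0: load  L1 → S/S/O on L1; bus (none); mem=0
  op10 P0: load  L1 → S/S/O on L1; bus (none); mem=0
  op11 P1: store L1 := 49 → I/M/I on L1; bus BusUpgr Flush; mem=97
  op12 P2: load  L0 → I/S/S on L0; bus BusRd; mem=40
  op13 P2: store L0 := 22 → I/I/M on L0; bus BusUpgr; mem=40
  op14 P2: store L1 := 75 → I/I/M on L1; bus BusRdX Flush; mem=49
  op15 P0: load  L1 → S/I/O on L1; bus BusRd; mem=49
  op16 P1: store L1 := 33 → I/M/I on L1; bus BusRdX Flush; mem=75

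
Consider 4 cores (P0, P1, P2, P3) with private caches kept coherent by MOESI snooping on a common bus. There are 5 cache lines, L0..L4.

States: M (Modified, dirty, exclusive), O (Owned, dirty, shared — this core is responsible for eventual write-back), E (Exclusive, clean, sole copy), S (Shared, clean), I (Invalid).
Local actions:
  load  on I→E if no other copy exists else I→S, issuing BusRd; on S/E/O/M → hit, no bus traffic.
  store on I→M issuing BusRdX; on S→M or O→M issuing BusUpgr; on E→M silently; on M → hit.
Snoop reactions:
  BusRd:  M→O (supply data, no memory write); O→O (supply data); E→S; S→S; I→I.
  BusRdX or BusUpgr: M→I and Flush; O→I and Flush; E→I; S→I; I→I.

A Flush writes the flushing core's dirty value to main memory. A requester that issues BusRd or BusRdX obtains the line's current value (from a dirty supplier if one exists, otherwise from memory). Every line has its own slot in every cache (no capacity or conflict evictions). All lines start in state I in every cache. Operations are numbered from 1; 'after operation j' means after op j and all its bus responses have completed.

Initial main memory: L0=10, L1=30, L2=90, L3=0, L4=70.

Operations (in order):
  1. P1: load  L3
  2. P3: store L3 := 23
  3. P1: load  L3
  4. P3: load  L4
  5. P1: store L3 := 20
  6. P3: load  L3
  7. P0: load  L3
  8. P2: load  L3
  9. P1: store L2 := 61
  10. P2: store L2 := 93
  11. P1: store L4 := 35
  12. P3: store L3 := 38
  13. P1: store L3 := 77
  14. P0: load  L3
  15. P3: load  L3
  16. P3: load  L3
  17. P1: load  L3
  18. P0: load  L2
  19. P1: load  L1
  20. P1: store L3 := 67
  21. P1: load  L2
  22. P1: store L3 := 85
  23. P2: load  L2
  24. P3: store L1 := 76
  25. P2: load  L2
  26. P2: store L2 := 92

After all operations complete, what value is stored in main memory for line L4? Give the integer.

memory[L4] = 70

[1] P1: load  L3 | P0:I, P1:E(0), P2:I, P3:I | bus: BusRd
[2] P3: store L3 := 23 | P0:I, P1:I, P2:I, P3:M(23) | bus: BusRdX
[3] P1: load  L3 | P0:I, P1:S(23), P2:I, P3:O(23) | bus: BusRd
[4] P3: load  L4 | P0:I, P1:I, P2:I, P3:E(70) | bus: BusRd
[5] P1: store L3 := 20 | P0:I, P1:M(20), P2:I, P3:I | bus: BusUpgr,Flush
[6] P3: load  L3 | P0:I, P1:O(20), P2:I, P3:S(20) | bus: BusRd
[7] P0: load  L3 | P0:S(20), P1:O(20), P2:I, P3:S(20) | bus: BusRd
[8] P2: load  L3 | P0:S(20), P1:O(20), P2:S(20), P3:S(20) | bus: BusRd
[9] P1: store L2 := 61 | P0:I, P1:M(61), P2:I, P3:I | bus: BusRdX
[10] P2: store L2 := 93 | P0:I, P1:I, P2:M(93), P3:I | bus: BusRdX,Flush
[11] P1: store L4 := 35 | P0:I, P1:M(35), P2:I, P3:I | bus: BusRdX
[12] P3: store L3 := 38 | P0:I, P1:I, P2:I, P3:M(38) | bus: BusUpgr,Flush
[13] P1: store L3 := 77 | P0:I, P1:M(77), P2:I, P3:I | bus: BusRdX,Flush
[14] P0: load  L3 | P0:S(77), P1:O(77), P2:I, P3:I | bus: BusRd
[15] P3: load  L3 | P0:S(77), P1:O(77), P2:I, P3:S(77) | bus: BusRd
[16] P3: load  L3 | P0:S(77), P1:O(77), P2:I, P3:S(77) | bus: none
[17] P1: load  L3 | P0:S(77), P1:O(77), P2:I, P3:S(77) | bus: none
[18] P0: load  L2 | P0:S(93), P1:I, P2:O(93), P3:I | bus: BusRd
[19] P1: load  L1 | P0:I, P1:E(30), P2:I, P3:I | bus: BusRd
[20] P1: store L3 := 67 | P0:I, P1:M(67), P2:I, P3:I | bus: BusUpgr
[21] P1: load  L2 | P0:S(93), P1:S(93), P2:O(93), P3:I | bus: BusRd
[22] P1: store L3 := 85 | P0:I, P1:M(85), P2:I, P3:I | bus: none
[23] P2: load  L2 | P0:S(93), P1:S(93), P2:O(93), P3:I | bus: none
[24] P3: store L1 := 76 | P0:I, P1:I, P2:I, P3:M(76) | bus: BusRdX
[25] P2: load  L2 | P0:S(93), P1:S(93), P2:O(93), P3:I | bus: none
[26] P2: store L2 := 92 | P0:I, P1:I, P2:M(92), P3:I | bus: BusUpgr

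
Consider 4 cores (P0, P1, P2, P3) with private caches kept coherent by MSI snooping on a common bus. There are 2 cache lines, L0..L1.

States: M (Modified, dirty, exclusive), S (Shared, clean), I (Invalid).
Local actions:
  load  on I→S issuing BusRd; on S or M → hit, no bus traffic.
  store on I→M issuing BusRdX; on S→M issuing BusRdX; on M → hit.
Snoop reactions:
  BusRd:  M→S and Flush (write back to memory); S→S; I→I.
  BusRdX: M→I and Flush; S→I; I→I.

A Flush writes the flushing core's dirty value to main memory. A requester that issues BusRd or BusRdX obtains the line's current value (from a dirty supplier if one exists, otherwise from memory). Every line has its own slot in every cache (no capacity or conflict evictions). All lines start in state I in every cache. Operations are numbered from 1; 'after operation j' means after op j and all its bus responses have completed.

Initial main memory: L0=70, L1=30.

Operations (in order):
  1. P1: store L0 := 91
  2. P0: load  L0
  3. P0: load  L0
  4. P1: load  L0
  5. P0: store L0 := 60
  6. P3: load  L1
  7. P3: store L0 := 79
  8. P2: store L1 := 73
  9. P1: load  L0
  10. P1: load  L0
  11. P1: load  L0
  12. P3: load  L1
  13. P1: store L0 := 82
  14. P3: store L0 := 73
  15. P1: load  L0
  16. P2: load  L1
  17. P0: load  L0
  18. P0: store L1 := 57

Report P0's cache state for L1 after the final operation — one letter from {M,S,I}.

state = M

1. P1: store L0 := 91  bus=[BusRdX]  L0: P0=I P1=M P2=I P3=I  mem[L0]=70
2. P0: load  L0  bus=[BusRd,Flush]  L0: P0=S P1=S P2=I P3=I  mem[L0]=91
3. P0: load  L0  bus=[-]  L0: P0=S P1=S P2=I P3=I  mem[L0]=91
4. P1: load  L0  bus=[-]  L0: P0=S P1=S P2=I P3=I  mem[L0]=91
5. P0: store L0 := 60  bus=[BusRdX]  L0: P0=M P1=I P2=I P3=I  mem[L0]=91
6. P3: load  L1  bus=[BusRd]  L1: P0=I P1=I P2=I P3=S  mem[L1]=30
7. P3: store L0 := 79  bus=[BusRdX,Flush]  L0: P0=I P1=I P2=I P3=M  mem[L0]=60
8. P2: store L1 := 73  bus=[BusRdX]  L1: P0=I P1=I P2=M P3=I  mem[L1]=30
9. P1: load  L0  bus=[BusRd,Flush]  L0: P0=I P1=S P2=I P3=S  mem[L0]=79
10. P1: load  L0  bus=[-]  L0: P0=I P1=S P2=I P3=S  mem[L0]=79
11. P1: load  L0  bus=[-]  L0: P0=I P1=S P2=I P3=S  mem[L0]=79
12. P3: load  L1  bus=[BusRd,Flush]  L1: P0=I P1=I P2=S P3=S  mem[L1]=73
13. P1: store L0 := 82  bus=[BusRdX]  L0: P0=I P1=M P2=I P3=I  mem[L0]=79
14. P3: store L0 := 73  bus=[BusRdX,Flush]  L0: P0=I P1=I P2=I P3=M  mem[L0]=82
15. P1: load  L0  bus=[BusRd,Flush]  L0: P0=I P1=S P2=I P3=S  mem[L0]=73
16. P2: load  L1  bus=[-]  L1: P0=I P1=I P2=S P3=S  mem[L1]=73
17. P0: load  L0  bus=[BusRd]  L0: P0=S P1=S P2=I P3=S  mem[L0]=73
18. P0: store L1 := 57  bus=[BusRdX]  L1: P0=M P1=I P2=I P3=I  mem[L1]=73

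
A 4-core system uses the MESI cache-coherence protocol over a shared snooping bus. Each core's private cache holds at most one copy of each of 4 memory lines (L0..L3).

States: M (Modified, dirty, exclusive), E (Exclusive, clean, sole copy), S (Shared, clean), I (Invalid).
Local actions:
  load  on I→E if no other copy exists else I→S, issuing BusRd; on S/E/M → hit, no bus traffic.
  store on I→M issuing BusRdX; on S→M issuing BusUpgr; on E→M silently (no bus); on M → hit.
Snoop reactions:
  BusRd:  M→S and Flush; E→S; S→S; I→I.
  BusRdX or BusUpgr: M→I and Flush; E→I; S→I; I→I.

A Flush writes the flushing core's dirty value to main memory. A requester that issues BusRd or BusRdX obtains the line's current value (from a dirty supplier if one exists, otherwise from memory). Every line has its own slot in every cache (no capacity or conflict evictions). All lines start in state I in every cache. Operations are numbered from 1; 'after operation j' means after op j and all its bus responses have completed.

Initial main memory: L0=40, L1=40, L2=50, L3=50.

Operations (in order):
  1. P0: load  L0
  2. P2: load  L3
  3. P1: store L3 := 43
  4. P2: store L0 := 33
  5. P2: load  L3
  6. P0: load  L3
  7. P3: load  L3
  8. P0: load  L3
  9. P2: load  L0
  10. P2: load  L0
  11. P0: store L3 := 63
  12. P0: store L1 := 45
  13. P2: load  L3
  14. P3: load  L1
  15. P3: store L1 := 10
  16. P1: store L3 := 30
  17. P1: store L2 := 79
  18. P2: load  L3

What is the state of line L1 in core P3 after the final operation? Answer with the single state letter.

state = M

1. P0: load  L0  bus=[BusRd]  L0: P0=E P1=I P2=I P3=I  mem[L0]=40
2. P2: load  L3  bus=[BusRd]  L3: P0=I P1=I P2=E P3=I  mem[L3]=50
3. P1: store L3 := 43  bus=[BusRdX]  L3: P0=I P1=M P2=I P3=I  mem[L3]=50
4. P2: store L0 := 33  bus=[BusRdX]  L0: P0=I P1=I P2=M P3=I  mem[L0]=40
5. P2: load  L3  bus=[BusRd,Flush]  L3: P0=I P1=S P2=S P3=I  mem[L3]=43
6. P0: load  L3  bus=[BusRd]  L3: P0=S P1=S P2=S P3=I  mem[L3]=43
7. P3: load  L3  bus=[BusRd]  L3: P0=S P1=S P2=S P3=S  mem[L3]=43
8. P0: load  L3  bus=[-]  L3: P0=S P1=S P2=S P3=S  mem[L3]=43
9. P2: load  L0  bus=[-]  L0: P0=I P1=I P2=M P3=I  mem[L0]=40
10. P2: load  L0  bus=[-]  L0: P0=I P1=I P2=M P3=I  mem[L0]=40
11. P0: store L3 := 63  bus=[BusUpgr]  L3: P0=M P1=I P2=I P3=I  mem[L3]=43
12. P0: store L1 := 45  bus=[BusRdX]  L1: P0=M P1=I P2=I P3=I  mem[L1]=40
13. P2: load  L3  bus=[BusRd,Flush]  L3: P0=S P1=I P2=S P3=I  mem[L3]=63
14. P3: load  L1  bus=[BusRd,Flush]  L1: P0=S P1=I P2=I P3=S  mem[L1]=45
15. P3: store L1 := 10  bus=[BusUpgr]  L1: P0=I P1=I P2=I P3=M  mem[L1]=45
16. P1: store L3 := 30  bus=[BusRdX]  L3: P0=I P1=M P2=I P3=I  mem[L3]=63
17. P1: store L2 := 79  bus=[BusRdX]  L2: P0=I P1=M P2=I P3=I  mem[L2]=50
18. P2: load  L3  bus=[BusRd,Flush]  L3: P0=I P1=S P2=S P3=I  mem[L3]=30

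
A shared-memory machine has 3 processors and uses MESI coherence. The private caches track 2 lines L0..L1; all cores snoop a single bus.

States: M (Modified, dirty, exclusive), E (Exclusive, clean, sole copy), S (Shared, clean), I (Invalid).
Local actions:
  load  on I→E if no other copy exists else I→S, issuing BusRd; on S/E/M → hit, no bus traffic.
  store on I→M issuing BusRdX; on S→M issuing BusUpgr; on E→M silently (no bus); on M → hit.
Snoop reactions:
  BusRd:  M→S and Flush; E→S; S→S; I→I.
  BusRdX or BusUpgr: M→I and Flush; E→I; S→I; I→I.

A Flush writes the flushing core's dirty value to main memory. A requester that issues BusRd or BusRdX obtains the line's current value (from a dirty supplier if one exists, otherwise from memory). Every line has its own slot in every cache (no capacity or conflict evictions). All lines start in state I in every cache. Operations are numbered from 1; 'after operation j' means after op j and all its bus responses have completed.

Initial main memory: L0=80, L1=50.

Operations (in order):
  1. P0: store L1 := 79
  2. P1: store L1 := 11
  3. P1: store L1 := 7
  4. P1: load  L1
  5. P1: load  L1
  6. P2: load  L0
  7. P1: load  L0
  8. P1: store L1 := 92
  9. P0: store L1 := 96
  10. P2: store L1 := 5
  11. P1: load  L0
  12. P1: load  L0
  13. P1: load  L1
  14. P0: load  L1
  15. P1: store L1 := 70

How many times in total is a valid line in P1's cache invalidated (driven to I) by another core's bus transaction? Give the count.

[1] P0: store L1 := 79 | P0:M(79), P1:I, P2:I | bus: BusRdX
[2] P1: store L1 := 11 | P0:I, P1:M(11), P2:I | bus: BusRdX,Flush
[3] P1: store L1 := 7 | P0:I, P1:M(7), P2:I | bus: none
[4] P1: load  L1 | P0:I, P1:M(7), P2:I | bus: none
[5] P1: load  L1 | P0:I, P1:M(7), P2:I | bus: none
[6] P2: load  L0 | P0:I, P1:I, P2:E(80) | bus: BusRd
[7] P1: load  L0 | P0:I, P1:S(80), P2:S(80) | bus: BusRd
[8] P1: store L1 := 92 | P0:I, P1:M(92), P2:I | bus: none
[9] P0: store L1 := 96 | P0:M(96), P1:I, P2:I | bus: BusRdX,Flush
[10] P2: store L1 := 5 | P0:I, P1:I, P2:M(5) | bus: BusRdX,Flush
[11] P1: load  L0 | P0:I, P1:S(80), P2:S(80) | bus: none
[12] P1: load  L0 | P0:I, P1:S(80), P2:S(80) | bus: none
[13] P1: load  L1 | P0:I, P1:S(5), P2:S(5) | bus: BusRd,Flush
[14] P0: load  L1 | P0:S(5), P1:S(5), P2:S(5) | bus: BusRd
[15] P1: store L1 := 70 | P0:I, P1:M(70), P2:I | bus: BusUpgr

invalidations = 1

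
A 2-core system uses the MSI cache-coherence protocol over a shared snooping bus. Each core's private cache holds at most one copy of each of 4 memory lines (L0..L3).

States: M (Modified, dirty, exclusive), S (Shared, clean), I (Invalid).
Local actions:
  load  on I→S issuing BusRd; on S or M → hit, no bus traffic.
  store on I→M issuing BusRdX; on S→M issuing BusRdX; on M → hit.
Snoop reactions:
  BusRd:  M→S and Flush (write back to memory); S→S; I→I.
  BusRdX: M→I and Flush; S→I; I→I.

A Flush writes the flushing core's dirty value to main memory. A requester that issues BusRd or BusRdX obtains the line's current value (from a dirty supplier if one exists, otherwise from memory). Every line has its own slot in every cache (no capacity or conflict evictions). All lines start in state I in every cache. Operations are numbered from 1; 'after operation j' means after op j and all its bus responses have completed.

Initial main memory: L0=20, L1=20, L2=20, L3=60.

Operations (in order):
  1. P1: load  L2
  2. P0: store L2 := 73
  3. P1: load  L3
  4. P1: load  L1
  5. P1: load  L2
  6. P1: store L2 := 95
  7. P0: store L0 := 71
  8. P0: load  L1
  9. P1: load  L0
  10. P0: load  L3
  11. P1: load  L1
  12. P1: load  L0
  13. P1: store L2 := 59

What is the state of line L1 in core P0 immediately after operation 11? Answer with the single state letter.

state = S

[1] P1: load  L2 | P0:I, P1:S(20) | bus: BusRd
[2] P0: store L2 := 73 | P0:M(73), P1:I | bus: BusRdX
[3] P1: load  L3 | P0:I, P1:S(60) | bus: BusRd
[4] P1: load  L1 | P0:I, P1:S(20) | bus: BusRd
[5] P1: load  L2 | P0:S(73), P1:S(73) | bus: BusRd,Flush
[6] P1: store L2 := 95 | P0:I, P1:M(95) | bus: BusRdX
[7] P0: store L0 := 71 | P0:M(71), P1:I | bus: BusRdX
[8] P0: load  L1 | P0:S(20), P1:S(20) | bus: BusRd
[9] P1: load  L0 | P0:S(71), P1:S(71) | bus: BusRd,Flush
[10] P0: load  L3 | P0:S(60), P1:S(60) | bus: BusRd
[11] P1: load  L1 | P0:S(20), P1:S(20) | bus: none
[12] P1: load  L0 | P0:S(71), P1:S(71) | bus: none
[13] P1: store L2 := 59 | P0:I, P1:M(59) | bus: none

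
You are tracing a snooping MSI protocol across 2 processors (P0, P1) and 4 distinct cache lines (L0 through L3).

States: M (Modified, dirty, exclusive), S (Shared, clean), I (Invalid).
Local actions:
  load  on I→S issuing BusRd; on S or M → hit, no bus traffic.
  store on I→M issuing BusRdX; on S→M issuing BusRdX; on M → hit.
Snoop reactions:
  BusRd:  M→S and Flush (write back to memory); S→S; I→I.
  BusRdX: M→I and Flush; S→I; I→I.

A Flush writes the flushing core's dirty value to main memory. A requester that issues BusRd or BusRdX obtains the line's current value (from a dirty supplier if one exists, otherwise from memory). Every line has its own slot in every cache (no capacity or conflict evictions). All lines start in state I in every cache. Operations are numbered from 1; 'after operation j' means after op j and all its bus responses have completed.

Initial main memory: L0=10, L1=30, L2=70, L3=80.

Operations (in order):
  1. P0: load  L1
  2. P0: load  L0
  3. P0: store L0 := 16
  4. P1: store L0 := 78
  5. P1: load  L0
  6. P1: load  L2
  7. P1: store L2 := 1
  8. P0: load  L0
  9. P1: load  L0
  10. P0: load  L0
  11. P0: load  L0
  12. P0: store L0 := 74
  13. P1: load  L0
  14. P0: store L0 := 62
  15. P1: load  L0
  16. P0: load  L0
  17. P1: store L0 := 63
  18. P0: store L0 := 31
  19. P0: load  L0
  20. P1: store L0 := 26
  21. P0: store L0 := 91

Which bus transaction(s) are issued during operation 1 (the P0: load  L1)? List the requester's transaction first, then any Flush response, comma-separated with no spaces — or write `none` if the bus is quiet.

[1] P0: load  L1 | P0:S(30), P1:I | bus: BusRd
[2] P0: load  L0 | P0:S(10), P1:I | bus: BusRd
[3] P0: store L0 := 16 | P0:M(16), P1:I | bus: BusRdX
[4] P1: store L0 := 78 | P0:I, P1:M(78) | bus: BusRdX,Flush
[5] P1: load  L0 | P0:I, P1:M(78) | bus: none
[6] P1: load  L2 | P0:I, P1:S(70) | bus: BusRd
[7] P1: store L2 := 1 | P0:I, P1:M(1) | bus: BusRdX
[8] P0: load  L0 | P0:S(78), P1:S(78) | bus: BusRd,Flush
[9] P1: load  L0 | P0:S(78), P1:S(78) | bus: none
[10] P0: load  L0 | P0:S(78), P1:S(78) | bus: none
[11] P0: load  L0 | P0:S(78), P1:S(78) | bus: none
[12] P0: store L0 := 74 | P0:M(74), P1:I | bus: BusRdX
[13] P1: load  L0 | P0:S(74), P1:S(74) | bus: BusRd,Flush
[14] P0: store L0 := 62 | P0:M(62), P1:I | bus: BusRdX
[15] P1: load  L0 | P0:S(62), P1:S(62) | bus: BusRd,Flush
[16] P0: load  L0 | P0:S(62), P1:S(62) | bus: none
[17] P1: store L0 := 63 | P0:I, P1:M(63) | bus: BusRdX
[18] P0: store L0 := 31 | P0:M(31), P1:I | bus: BusRdX,Flush
[19] P0: load  L0 | P0:M(31), P1:I | bus: none
[20] P1: store L0 := 26 | P0:I, P1:M(26) | bus: BusRdX,Flush
[21] P0: store L0 := 91 | P0:M(91), P1:I | bus: BusRdX,Flush

bus = BusRd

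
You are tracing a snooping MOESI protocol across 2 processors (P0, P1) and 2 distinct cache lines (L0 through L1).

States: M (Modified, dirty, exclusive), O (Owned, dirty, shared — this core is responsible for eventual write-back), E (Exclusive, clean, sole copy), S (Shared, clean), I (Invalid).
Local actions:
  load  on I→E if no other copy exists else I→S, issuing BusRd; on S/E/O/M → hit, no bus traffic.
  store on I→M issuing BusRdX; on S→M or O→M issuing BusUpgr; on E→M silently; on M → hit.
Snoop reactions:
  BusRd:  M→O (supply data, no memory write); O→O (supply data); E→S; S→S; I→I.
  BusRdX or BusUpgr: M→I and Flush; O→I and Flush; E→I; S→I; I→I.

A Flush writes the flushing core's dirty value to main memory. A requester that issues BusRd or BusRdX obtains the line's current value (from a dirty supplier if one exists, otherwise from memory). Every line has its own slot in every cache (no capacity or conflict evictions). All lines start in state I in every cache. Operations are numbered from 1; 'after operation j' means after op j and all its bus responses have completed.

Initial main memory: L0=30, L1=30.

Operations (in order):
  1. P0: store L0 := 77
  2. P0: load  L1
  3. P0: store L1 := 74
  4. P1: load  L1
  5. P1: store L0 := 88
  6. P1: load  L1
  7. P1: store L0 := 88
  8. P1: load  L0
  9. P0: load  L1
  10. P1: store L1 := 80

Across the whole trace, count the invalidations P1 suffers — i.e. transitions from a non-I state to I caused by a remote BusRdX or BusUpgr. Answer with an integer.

invalidations = 0

  op1 P0: store L0 := 77 → M/I on L0; bus BusRdX; mem=30
  op2 P0: load  L1 → E/I on L1; bus BusRd; mem=30
  op3 P0: store L1 := 74 → M/I on L1; bus (none); mem=30
  op4 P1: load  L1 → O/S on L1; bus BusRd; mem=30
  op5 P1: store L0 := 88 → I/M on L0; bus BusRdX Flush; mem=77
  op6 P1: load  L1 → O/S on L1; bus (none); mem=30
  op7 P1: store L0 := 88 → I/M on L0; bus (none); mem=77
  op8 P1: load  L0 → I/M on L0; bus (none); mem=77
  op9 P0: load  L1 → O/S on L1; bus (none); mem=30
  op10 P1: store L1 := 80 → I/M on L1; bus BusUpgr Flush; mem=74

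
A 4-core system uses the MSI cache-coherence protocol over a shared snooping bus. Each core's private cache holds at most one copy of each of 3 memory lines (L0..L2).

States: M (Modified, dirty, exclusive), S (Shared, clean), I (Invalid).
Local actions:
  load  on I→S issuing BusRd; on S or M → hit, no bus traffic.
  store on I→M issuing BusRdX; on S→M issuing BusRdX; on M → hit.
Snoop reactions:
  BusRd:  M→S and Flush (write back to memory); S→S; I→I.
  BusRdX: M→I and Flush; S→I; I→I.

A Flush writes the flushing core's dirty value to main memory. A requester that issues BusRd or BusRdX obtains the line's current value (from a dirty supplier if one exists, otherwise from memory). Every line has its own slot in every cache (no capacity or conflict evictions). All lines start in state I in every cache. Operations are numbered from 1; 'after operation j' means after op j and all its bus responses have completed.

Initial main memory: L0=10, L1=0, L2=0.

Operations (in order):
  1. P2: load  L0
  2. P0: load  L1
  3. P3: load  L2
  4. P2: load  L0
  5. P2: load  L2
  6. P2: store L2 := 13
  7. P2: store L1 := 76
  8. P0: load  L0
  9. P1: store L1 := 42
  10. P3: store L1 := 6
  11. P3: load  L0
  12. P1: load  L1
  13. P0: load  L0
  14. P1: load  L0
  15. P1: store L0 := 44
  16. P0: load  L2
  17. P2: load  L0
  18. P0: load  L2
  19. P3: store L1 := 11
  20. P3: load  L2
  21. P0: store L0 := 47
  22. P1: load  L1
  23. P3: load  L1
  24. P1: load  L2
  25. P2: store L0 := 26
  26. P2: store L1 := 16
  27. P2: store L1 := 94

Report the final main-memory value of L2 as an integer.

memory[L2] = 13

1. P2: load  L0  bus=[BusRd]  L0: P0=I P1=I P2=S P3=I  mem[L0]=10
2. P0: load  L1  bus=[BusRd]  L1: P0=S P1=I P2=I P3=I  mem[L1]=0
3. P3: load  L2  bus=[BusRd]  L2: P0=I P1=I P2=I P3=S  mem[L2]=0
4. P2: load  L0  bus=[-]  L0: P0=I P1=I P2=S P3=I  mem[L0]=10
5. P2: load  L2  bus=[BusRd]  L2: P0=I P1=I P2=S P3=S  mem[L2]=0
6. P2: store L2 := 13  bus=[BusRdX]  L2: P0=I P1=I P2=M P3=I  mem[L2]=0
7. P2: store L1 := 76  bus=[BusRdX]  L1: P0=I P1=I P2=M P3=I  mem[L1]=0
8. P0: load  L0  bus=[BusRd]  L0: P0=S P1=I P2=S P3=I  mem[L0]=10
9. P1: store L1 := 42  bus=[BusRdX,Flush]  L1: P0=I P1=M P2=I P3=I  mem[L1]=76
10. P3: store L1 := 6  bus=[BusRdX,Flush]  L1: P0=I P1=I P2=I P3=M  mem[L1]=42
11. P3: load  L0  bus=[BusRd]  L0: P0=S P1=I P2=S P3=S  mem[L0]=10
12. P1: load  L1  bus=[BusRd,Flush]  L1: P0=I P1=S P2=I P3=S  mem[L1]=6
13. P0: load  L0  bus=[-]  L0: P0=S P1=I P2=S P3=S  mem[L0]=10
14. P1: load  L0  bus=[BusRd]  L0: P0=S P1=S P2=S P3=S  mem[L0]=10
15. P1: store L0 := 44  bus=[BusRdX]  L0: P0=I P1=M P2=I P3=I  mem[L0]=10
16. P0: load  L2  bus=[BusRd,Flush]  L2: P0=S P1=I P2=S P3=I  mem[L2]=13
17. P2: load  L0  bus=[BusRd,Flush]  L0: P0=I P1=S P2=S P3=I  mem[L0]=44
18. P0: load  L2  bus=[-]  L2: P0=S P1=I P2=S P3=I  mem[L2]=13
19. P3: store L1 := 11  bus=[BusRdX]  L1: P0=I P1=I P2=I P3=M  mem[L1]=6
20. P3: load  L2  bus=[BusRd]  L2: P0=S P1=I P2=S P3=S  mem[L2]=13
21. P0: store L0 := 47  bus=[BusRdX]  L0: P0=M P1=I P2=I P3=I  mem[L0]=44
22. P1: load  L1  bus=[BusRd,Flush]  L1: P0=I P1=S P2=I P3=S  mem[L1]=11
23. P3: load  L1  bus=[-]  L1: P0=I P1=S P2=I P3=S  mem[L1]=11
24. P1: load  L2  bus=[BusRd]  L2: P0=S P1=S P2=S P3=S  mem[L2]=13
25. P2: store L0 := 26  bus=[BusRdX,Flush]  L0: P0=I P1=I P2=M P3=I  mem[L0]=47
26. P2: store L1 := 16  bus=[BusRdX]  L1: P0=I P1=I P2=M P3=I  mem[L1]=11
27. P2: store L1 := 94  bus=[-]  L1: P0=I P1=I P2=M P3=I  mem[L1]=11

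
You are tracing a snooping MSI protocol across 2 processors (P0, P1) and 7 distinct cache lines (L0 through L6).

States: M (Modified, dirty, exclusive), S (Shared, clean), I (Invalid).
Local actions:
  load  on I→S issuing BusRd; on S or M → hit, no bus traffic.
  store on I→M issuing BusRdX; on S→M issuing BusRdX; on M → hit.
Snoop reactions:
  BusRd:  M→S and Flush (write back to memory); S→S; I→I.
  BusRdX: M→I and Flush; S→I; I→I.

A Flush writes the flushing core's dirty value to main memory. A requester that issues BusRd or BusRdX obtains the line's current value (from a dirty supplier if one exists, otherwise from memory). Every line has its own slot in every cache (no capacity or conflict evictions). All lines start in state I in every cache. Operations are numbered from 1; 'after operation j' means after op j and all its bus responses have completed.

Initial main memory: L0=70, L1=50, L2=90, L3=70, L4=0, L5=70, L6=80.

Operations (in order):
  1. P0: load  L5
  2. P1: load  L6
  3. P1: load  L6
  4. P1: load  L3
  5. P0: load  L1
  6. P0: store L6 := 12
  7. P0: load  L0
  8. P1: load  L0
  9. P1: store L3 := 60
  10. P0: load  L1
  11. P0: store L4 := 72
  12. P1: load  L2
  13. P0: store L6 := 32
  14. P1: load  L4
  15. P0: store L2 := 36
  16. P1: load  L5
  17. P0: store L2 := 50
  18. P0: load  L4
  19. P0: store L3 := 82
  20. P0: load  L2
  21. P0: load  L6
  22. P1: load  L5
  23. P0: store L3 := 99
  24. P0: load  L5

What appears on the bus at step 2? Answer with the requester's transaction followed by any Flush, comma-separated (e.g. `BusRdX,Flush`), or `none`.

1. P0: load  L5  bus=[BusRd]  L5: P0=S P1=I  mem[L5]=70
2. P1: load  L6  bus=[BusRd]  L6: P0=I P1=S  mem[L6]=80
3. P1: load  L6  bus=[-]  L6: P0=I P1=S  mem[L6]=80
4. P1: load  L3  bus=[BusRd]  L3: P0=I P1=S  mem[L3]=70
5. P0: load  L1  bus=[BusRd]  L1: P0=S P1=I  mem[L1]=50
6. P0: store L6 := 12  bus=[BusRdX]  L6: P0=M P1=I  mem[L6]=80
7. P0: load  L0  bus=[BusRd]  L0: P0=S P1=I  mem[L0]=70
8. P1: load  L0  bus=[BusRd]  L0: P0=S P1=S  mem[L0]=70
9. P1: store L3 := 60  bus=[BusRdX]  L3: P0=I P1=M  mem[L3]=70
10. P0: load  L1  bus=[-]  L1: P0=S P1=I  mem[L1]=50
11. P0: store L4 := 72  bus=[BusRdX]  L4: P0=M P1=I  mem[L4]=0
12. P1: load  L2  bus=[BusRd]  L2: P0=I P1=S  mem[L2]=90
13. P0: store L6 := 32  bus=[-]  L6: P0=M P1=I  mem[L6]=80
14. P1: load  L4  bus=[BusRd,Flush]  L4: P0=S P1=S  mem[L4]=72
15. P0: store L2 := 36  bus=[BusRdX]  L2: P0=M P1=I  mem[L2]=90
16. P1: load  L5  bus=[BusRd]  L5: P0=S P1=S  mem[L5]=70
17. P0: store L2 := 50  bus=[-]  L2: P0=M P1=I  mem[L2]=90
18. P0: load  L4  bus=[-]  L4: P0=S P1=S  mem[L4]=72
19. P0: store L3 := 82  bus=[BusRdX,Flush]  L3: P0=M P1=I  mem[L3]=60
20. P0: load  L2  bus=[-]  L2: P0=M P1=I  mem[L2]=90
21. P0: load  L6  bus=[-]  L6: P0=M P1=I  mem[L6]=80
22. P1: load  L5  bus=[-]  L5: P0=S P1=S  mem[L5]=70
23. P0: store L3 := 99  bus=[-]  L3: P0=M P1=I  mem[L3]=60
24. P0: load  L5  bus=[-]  L5: P0=S P1=S  mem[L5]=70

bus = BusRd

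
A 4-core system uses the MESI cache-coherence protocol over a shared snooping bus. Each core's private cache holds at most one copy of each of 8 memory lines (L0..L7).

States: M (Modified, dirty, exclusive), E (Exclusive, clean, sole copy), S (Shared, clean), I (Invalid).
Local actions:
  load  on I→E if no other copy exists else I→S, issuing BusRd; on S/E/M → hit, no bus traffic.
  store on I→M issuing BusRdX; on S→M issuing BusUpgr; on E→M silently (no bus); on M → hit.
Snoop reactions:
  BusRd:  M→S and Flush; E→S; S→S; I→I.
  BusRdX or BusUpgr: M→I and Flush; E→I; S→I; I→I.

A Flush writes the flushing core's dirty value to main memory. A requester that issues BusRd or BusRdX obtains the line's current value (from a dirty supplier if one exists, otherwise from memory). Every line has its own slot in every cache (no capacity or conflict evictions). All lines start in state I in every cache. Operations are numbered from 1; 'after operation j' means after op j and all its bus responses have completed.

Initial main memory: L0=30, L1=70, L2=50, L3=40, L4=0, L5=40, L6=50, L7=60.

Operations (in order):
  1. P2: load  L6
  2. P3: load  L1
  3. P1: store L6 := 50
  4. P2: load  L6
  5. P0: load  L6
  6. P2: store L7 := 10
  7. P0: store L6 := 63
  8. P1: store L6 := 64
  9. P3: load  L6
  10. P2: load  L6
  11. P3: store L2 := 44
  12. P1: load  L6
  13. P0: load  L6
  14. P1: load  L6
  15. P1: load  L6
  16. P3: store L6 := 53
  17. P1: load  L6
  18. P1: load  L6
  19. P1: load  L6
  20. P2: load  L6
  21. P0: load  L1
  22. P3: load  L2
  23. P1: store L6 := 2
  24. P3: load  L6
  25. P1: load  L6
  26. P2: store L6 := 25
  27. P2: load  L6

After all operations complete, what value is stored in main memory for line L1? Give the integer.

memory[L1] = 70

  op1 P2: load  L6 → I/I/E/I on L6; bus BusRd; mem=50
  op2 P3: load  L1 → I/I/I/E on L1; bus BusRd; mem=70
  op3 P1: store L6 := 50 → I/M/I/I on L6; bus BusRdX; mem=50
  op4 P2: load  L6 → I/S/S/I on L6; bus BusRd Flush; mem=50
  op5 P0: load  L6 → S/S/S/I on L6; bus BusRd; mem=50
  op6 P2: store L7 := 10 → I/I/M/I on L7; bus BusRdX; mem=60
  op7 P0: store L6 := 63 → M/I/I/I on L6; bus BusUpgr; mem=50
  op8 P1: store L6 := 64 → I/M/I/I on L6; bus BusRdX Flush; mem=63
  op9 P3: load  L6 → I/S/I/S on L6; bus BusRd Flush; mem=64
  op10 P2: load  L6 → I/S/S/S on L6; bus BusRd; mem=64
  op11 P3: store L2 := 44 → I/I/I/M on L2; bus BusRdX; mem=50
  op12 P1: load  L6 → I/S/S/S on L6; bus (none); mem=64
  op13 P0: load  L6 → S/S/S/S on L6; bus BusRd; mem=64
  op14 P1: load  L6 → S/S/S/S on L6; bus (none); mem=64
  op15 P1: load  L6 → S/S/S/S on L6; bus (none); mem=64
  op16 P3: store L6 := 53 → I/I/I/M on L6; bus BusUpgr; mem=64
  op17 P1: load  L6 → I/S/I/S on L6; bus BusRd Flush; mem=53
  op18 P1: load  L6 → I/S/I/S on L6; bus (none); mem=53
  op19 P1: load  L6 → I/S/I/S on L6; bus (none); mem=53
  op20 P2: load  L6 → I/S/S/S on L6; bus BusRd; mem=53
  op21 P0: load  L1 → S/I/I/S on L1; bus BusRd; mem=70
  op22 P3: load  L2 → I/I/I/M on L2; bus (none); mem=50
  op23 P1: store L6 := 2 → I/M/I/I on L6; bus BusUpgr; mem=53
  op24 P3: load  L6 → I/S/I/S on L6; bus BusRd Flush; mem=2
  op25 P1: load  L6 → I/S/I/S on L6; bus (none); mem=2
  op26 P2: store L6 := 25 → I/I/M/I on L6; bus BusRdX; mem=2
  op27 P2: load  L6 → I/I/M/I on L6; bus (none); mem=2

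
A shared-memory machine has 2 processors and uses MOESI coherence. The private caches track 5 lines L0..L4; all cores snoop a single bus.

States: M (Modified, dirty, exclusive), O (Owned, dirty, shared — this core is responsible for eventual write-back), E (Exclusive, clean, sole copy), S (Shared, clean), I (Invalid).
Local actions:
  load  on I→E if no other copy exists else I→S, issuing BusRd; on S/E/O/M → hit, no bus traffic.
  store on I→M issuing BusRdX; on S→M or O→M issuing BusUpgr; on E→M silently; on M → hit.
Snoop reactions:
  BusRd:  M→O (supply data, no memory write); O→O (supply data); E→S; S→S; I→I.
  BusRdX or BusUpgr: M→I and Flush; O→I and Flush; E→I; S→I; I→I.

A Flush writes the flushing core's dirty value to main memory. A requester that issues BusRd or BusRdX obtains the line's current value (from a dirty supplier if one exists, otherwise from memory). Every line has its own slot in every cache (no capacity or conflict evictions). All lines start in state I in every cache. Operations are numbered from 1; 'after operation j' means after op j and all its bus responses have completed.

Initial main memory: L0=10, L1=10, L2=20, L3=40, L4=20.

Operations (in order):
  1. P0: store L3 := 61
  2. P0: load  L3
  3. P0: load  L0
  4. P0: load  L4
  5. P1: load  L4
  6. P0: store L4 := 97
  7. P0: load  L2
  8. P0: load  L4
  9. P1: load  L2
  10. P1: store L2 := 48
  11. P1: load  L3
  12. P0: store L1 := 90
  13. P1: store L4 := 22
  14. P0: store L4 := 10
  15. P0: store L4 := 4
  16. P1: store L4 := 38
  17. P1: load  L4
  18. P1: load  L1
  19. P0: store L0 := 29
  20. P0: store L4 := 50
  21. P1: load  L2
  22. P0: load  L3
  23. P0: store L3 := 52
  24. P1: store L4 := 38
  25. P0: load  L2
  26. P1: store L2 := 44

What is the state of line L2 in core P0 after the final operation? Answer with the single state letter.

[1] P0: store L3 := 61 | P0:M(61), P1:I | bus: BusRdX
[2] P0: load  L3 | P0:M(61), P1:I | bus: none
[3] P0: load  L0 | P0:E(10), P1:I | bus: BusRd
[4] P0: load  L4 | P0:E(20), P1:I | bus: BusRd
[5] P1: load  L4 | P0:S(20), P1:S(20) | bus: BusRd
[6] P0: store L4 := 97 | P0:M(97), P1:I | bus: BusUpgr
[7] P0: load  L2 | P0:E(20), P1:I | bus: BusRd
[8] P0: load  L4 | P0:M(97), P1:I | bus: none
[9] P1: load  L2 | P0:S(20), P1:S(20) | bus: BusRd
[10] P1: store L2 := 48 | P0:I, P1:M(48) | bus: BusUpgr
[11] P1: load  L3 | P0:O(61), P1:S(61) | bus: BusRd
[12] P0: store L1 := 90 | P0:M(90), P1:I | bus: BusRdX
[13] P1: store L4 := 22 | P0:I, P1:M(22) | bus: BusRdX,Flush
[14] P0: store L4 := 10 | P0:M(10), P1:I | bus: BusRdX,Flush
[15] P0: store L4 := 4 | P0:M(4), P1:I | bus: none
[16] P1: store L4 := 38 | P0:I, P1:M(38) | bus: BusRdX,Flush
[17] P1: load  L4 | P0:I, P1:M(38) | bus: none
[18] P1: load  L1 | P0:O(90), P1:S(90) | bus: BusRd
[19] P0: store L0 := 29 | P0:M(29), P1:I | bus: none
[20] P0: store L4 := 50 | P0:M(50), P1:I | bus: BusRdX,Flush
[21] P1: load  L2 | P0:I, P1:M(48) | bus: none
[22] P0: load  L3 | P0:O(61), P1:S(61) | bus: none
[23] P0: store L3 := 52 | P0:M(52), P1:I | bus: BusUpgr
[24] P1: store L4 := 38 | P0:I, P1:M(38) | bus: BusRdX,Flush
[25] P0: load  L2 | P0:S(48), P1:O(48) | bus: BusRd
[26] P1: store L2 := 44 | P0:I, P1:M(44) | bus: BusUpgr

state = I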